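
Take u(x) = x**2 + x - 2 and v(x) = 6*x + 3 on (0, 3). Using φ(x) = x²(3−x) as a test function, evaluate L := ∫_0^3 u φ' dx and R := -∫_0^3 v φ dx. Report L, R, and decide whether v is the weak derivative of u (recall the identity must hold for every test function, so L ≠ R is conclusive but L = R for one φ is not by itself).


LHS = -621/20, RHS = -1863/20. No, v is not the weak derivative of u.

u(x) = x**2 + x - 2, classical derivative u'(x) = 2*x + 1.
φ(x) = x²(3−x), so φ'(x) = 3*x*(2 - x).
Note φ(0) = φ(3) = 0, so the boundary term u·φ vanishes.
LHS = ∫_0^3 u(x) φ'(x) dx = ∫_0^3 (-3*x^4 + 3*x^3 + 12*x^2 - 12*x) dx. Term by term:
  ∫_0^3 -3*x^4 dx = -729/5;  ∫_0^3 3*x^3 dx = 243/4;  ∫_0^3 12*x^2 dx = 108;
  ∫_0^3 -12*x dx = -54.
Sum: -729/5 + 243/4 + 108 − 54 = -621/20.
So LHS = -621/20.
∫_0^3 v(x) φ(x) dx = ∫_0^3 (-6*x^4 + 15*x^3 + 9*x^2) dx. Term by term:
  ∫_0^3 -6*x^4 dx = -1458/5;  ∫_0^3 15*x^3 dx = 1215/4;  ∫_0^3 9*x^2 dx = 81.
Sum: -1458/5 + 1215/4 + 81 = 1863/20.
So RHS = -∫_0^3 v(x) φ(x) dx = -1863/20.
LHS − RHS = 621/10 ≠ 0, so the identity fails.
(For a valid weak derivative the identity must hold for EVERY test function, in particular this one. The failure shows v is NOT the weak derivative of u.)
Correct weak derivative would be u'(x) = 2*x + 1.


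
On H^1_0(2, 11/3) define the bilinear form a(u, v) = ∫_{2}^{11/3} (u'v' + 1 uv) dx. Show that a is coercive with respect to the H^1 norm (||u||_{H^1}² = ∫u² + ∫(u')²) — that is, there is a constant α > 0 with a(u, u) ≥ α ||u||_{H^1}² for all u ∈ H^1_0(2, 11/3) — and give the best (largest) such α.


α = 1

Coercivity of a(·,·) on H^1_0(2, 11/3) means a(u, u) ≥ α ||u||_{H^1}² for every u ∈ H^1_0.
The interval has length L = 5/3, and Poincaré/coercivity depend only on L. Here a(u, u) = ∫(u')² + (1)·∫u².
Here c = 1 ≥ 1, so a(u,u) = ∫(u')² + c∫u² ≥ ∫(u')² + ∫u² = ||u||_{H^1}², i.e. α = 1 works. No larger α is possible: a(u,u) ≥ α||u||_{H^1}² means (1−α)∫(u')² ≥ (α−c)∫u², and for the modes u_n = sin(nπ(x−x₀)/L) (x₀ the left endpoint) one has ∫u_n²/∫(u_n')² = (L/(nπ))² → 0, so a(u_n,u_n)/||u_n||_{H^1}² → 1. Hence the optimal constant is α = 1.
Therefore α = 1.


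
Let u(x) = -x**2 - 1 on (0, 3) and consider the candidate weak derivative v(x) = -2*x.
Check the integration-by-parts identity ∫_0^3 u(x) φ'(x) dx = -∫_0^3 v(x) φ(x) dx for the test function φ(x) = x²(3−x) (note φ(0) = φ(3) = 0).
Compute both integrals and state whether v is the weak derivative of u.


LHS = 243/10, RHS = 243/10. Yes, v = u' weakly.

u(x) = -x**2 - 1, classical derivative u'(x) = -2*x.
φ(x) = x²(3−x), so φ'(x) = 3*x*(2 - x).
Note φ(0) = φ(3) = 0, so the boundary term u·φ vanishes.
LHS = ∫_0^3 u(x) φ'(x) dx = ∫_0^3 (3*x^4 - 6*x^3 + 3*x^2 - 6*x) dx. Term by term:
  ∫_0^3 3*x^4 dx = 729/5;  ∫_0^3 -6*x^3 dx = -243/2;  ∫_0^3 3*x^2 dx = 27;
  ∫_0^3 -6*x dx = -27.
Sum: 729/5 − 243/2 + 27 − 27 = 243/10.
So LHS = 243/10.
∫_0^3 v(x) φ(x) dx = ∫_0^3 (2*x^4 - 6*x^3) dx. Term by term:
  ∫_0^3 2*x^4 dx = 486/5;  ∫_0^3 -6*x^3 dx = -243/2.
Sum: 486/5 − 243/2 = -243/10.
So RHS = -∫_0^3 v(x) φ(x) dx = 243/10.
LHS = RHS, so the identity holds for this test φ.
Moreover u is smooth here and v(x) = u'(x) = -2*x pointwise, so the identity holds for every test function. Hence v is the weak derivative of u.


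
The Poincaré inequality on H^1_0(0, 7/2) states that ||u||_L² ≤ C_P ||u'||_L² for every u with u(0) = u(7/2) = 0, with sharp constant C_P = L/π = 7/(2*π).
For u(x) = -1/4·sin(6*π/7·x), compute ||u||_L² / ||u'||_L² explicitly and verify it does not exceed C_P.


||u||_L² / ||u'||_L² = 7/(6*π) < C_P = 7/(2*π).

u(x) = -1/4·sin(6*π/7·x), so u'(x) = -3*π*cos(6*π*x/7)/14.
Writing u(x) = A·sin(kπx/L) with A = -1/4 and k = 3, use ∫_0^L sin²(kπx/L) dx = L/2 and ∫_0^L cos²(kπx/L) dx = L/2.
u² = 1/16·sin²(6*π/7·x) and (u')² = 9*π^2/196·cos²(6*π/7·x), and each of sin², cos² integrates to L/2 = 7/4 over (0, 7/2).
∫_0^7/2 u² dx = 7/64, so ||u||_L² = sqrt(7)/8.
∫_0^7/2 (u')² dx = 9*π^2/112, so ||u'||_L² = 3*sqrt(7)*π/28.
Ratio ||u||_L² / ||u'||_L² = 7/(6*π).
Sharp Poincaré constant on H^1_0(0, 7/2) is C_P = L/π = 7/(2*π), achieved by sin(2*π/7·x).
This is the k = 3 harmonic; the ratio L/(kπ) is strictly less than C_P = L/π, consistent with the sharp inequality ||u||_L² ≤ C_P ||u'||_L².


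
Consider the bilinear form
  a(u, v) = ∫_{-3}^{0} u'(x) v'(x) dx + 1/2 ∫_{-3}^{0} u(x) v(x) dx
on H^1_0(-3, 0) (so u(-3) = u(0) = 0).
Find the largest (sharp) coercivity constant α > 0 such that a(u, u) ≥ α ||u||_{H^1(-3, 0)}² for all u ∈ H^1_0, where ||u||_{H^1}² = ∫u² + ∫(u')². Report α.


α = (9/2 + π^2)/(9 + π^2)

Coercivity of a(·,·) on H^1_0(-3, 0) means a(u, u) ≥ α ||u||_{H^1}² for every u ∈ H^1_0.
The interval has length L = 3, and Poincaré/coercivity depend only on L. Here a(u, u) = ∫(u')² + (1/2)·∫u².
Here 0 < c = 1/2 < 1. The condition a(u,u) ≥ α||u||_{H^1}² reads (1−α)∫(u')² ≥ (α−c)∫u². Any admissible α is ≤ 1 (rapidly oscillating u have ∫u²/∫(u')² → 0), and α = 1 would force 0 ≥ (1−c)∫u², impossible since c < 1; so 1−α > 0. By the sharp Poincaré inequality on H^1_0 of an interval of length L, ∫(u')² ≥ (π/L)²∫u² with equality for the first sine mode sin(π(x−x₀)/L) (x₀ the left endpoint), so the inequality holds for all u iff (1−α)(π/L)² ≥ α − c, i.e. α ≤ ((π/L)² + c)/((π/L)² + 1) = (1 + c(L/π)²)/(1 + (L/π)²). With (π/L)² = π^2/9 and c = 1/2, the largest admissible constant is α = ((π/L)² + c)/((π/L)² + 1).
Simplifying, α = (9/2 + π^2)/(9 + π^2).


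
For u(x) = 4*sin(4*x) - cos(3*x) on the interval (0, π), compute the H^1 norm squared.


||u||_{H^1(0,π)}^2 = -640/7 + 141*π

u'(x) = 3*sin(3*x) + 16*cos(4*x).
Expand u² and (u')² and integrate term by term on (0, π), using: for integers n ≥ 1, ∫_0^π sin²(nx) dx = ∫_0^π cos²(nx) dx = π/2; for n ≠ n', ∫_0^π sin(nx)sin(n'x) dx = ∫_0^π cos(nx)cos(n'x) dx = 0; and by product-to-sum, ∫_0^π sin(nx)cos(n'x) dx = ½∫_0^π [sin((n+n')x) + sin((n−n')x)] dx, which is 0 when n+n' is even and 2n/(n²−n'²) when n+n' is odd (it need not vanish on (0, π)).
  u² squared terms: (-1)²·∫cos(3x)² dx = 1·π/2 = π/2;  (4)²·∫sin(4x)² dx = 16·π/2 = 8*π.
  u² cross terms: 2·(-1)·(4)·∫cos(3x)·sin(4x) dx = -8·(8/7) = -64/7.
  So ∫_0^π u² dx = π/2 + 8*π − 64/7 = -64/7 + 17*π/2.
  (u')² squared terms: (3)²·∫sin(3x)² dx = 9·π/2 = 9*π/2;  (16)²·∫cos(4x)² dx = 256·π/2 = 128*π.
  (u')² cross terms: 2·(3)·(16)·∫sin(3x)·cos(4x) dx = 96·(-6/7) = -576/7.
  So ∫_0^π (u')² dx = 9*π/2 + 128*π − 576/7 = -576/7 + 265*π/2.
||u||_{H^1}^2 = (-64/7 + 17*π/2) + (-576/7 + 265*π/2) = -640/7 + 141*π.


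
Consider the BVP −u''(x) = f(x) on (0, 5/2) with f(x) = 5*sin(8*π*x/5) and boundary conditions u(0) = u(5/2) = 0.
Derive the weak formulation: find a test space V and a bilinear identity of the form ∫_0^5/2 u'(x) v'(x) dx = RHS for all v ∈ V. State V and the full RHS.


V = H^1_0(0, 5/2) (so v(0) = v(5/2) = 0); weak form: ∫_0^5/2 u'v' dx = ∫_0^5/2 (5*sin(8*π*x/5)) v dx for all v ∈ V.

Multiply both sides by a test function v and integrate from 0 to 5/2:
  ∫_0^5/2 −u''(x) v(x) dx = ∫_0^5/2 f(x) v(x) dx.
Integrate the LHS by parts once:
  ∫_0^5/2 −u'' v dx = −[u'(x) v(x)]_0^5/2 + ∫_0^5/2 u'(x) v'(x) dx.
Thus ∫_0^5/2 u'(x) v'(x) dx = ∫_0^5/2 f(x) v(x) dx + [u'(x) v(x)]_0^5/2.
Choose V so that boundary terms are either known or forced to vanish.
u is Dirichlet: u(0) = u(5/2) = 0. Let V = H^1_0(0, 5/2); then v(0) = v(5/2) = 0, and [u' v]_0^5/2 = 0.
Weak formulation: find u (satisfying any essential BC) such that ∫_0^5/2 u'(x) v'(x) dx = ∫_0^5/2 f v dx for all v ∈ V.
Substituting f(x) = 5*sin(8*π*x/5), the right-hand side is ∫_0^5/2 (5*sin(8*π*x/5)) v dx.


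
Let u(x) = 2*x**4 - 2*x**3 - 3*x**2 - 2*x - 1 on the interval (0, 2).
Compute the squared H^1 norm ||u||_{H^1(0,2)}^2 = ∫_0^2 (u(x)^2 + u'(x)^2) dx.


||u||_{H^1}^2 = 8554/45

The H^1 norm (squared) on an interval (0, L) is
  ||u||_{H^1}^2 = ∫_0^L u(x)^2 dx + ∫_0^L u'(x)^2 dx.
Compute u'(x) = 8*x**3 - 6*x**2 - 6*x - 2.
Then u(x)^2 = 4*x**8 - 8*x**7 - 8*x**6 + 4*x**5 + 13*x**4 + 16*x**3 + 10*x**2 + 4*x + 1 and u'(x)^2 = 64*x**6 - 96*x**5 - 60*x**4 + 40*x**3 + 60*x**2 + 24*x + 4.
Integrate each monomial from 0 to 2 using ∫_0^2 c·x^n dx = c·2^(n+1)/(n+1):
  ∫_0^2 u(x)^2 dx = ∫_0^2 (4*x^8 - 8*x^7 - 8*x^6 + 4*x^5 + 13*x^4 + 16*x^3 + 10*x^2 + 4*x + 1) dx. Term by term:
    ∫_0^2 4*x^8 dx = 2048/9;  ∫_0^2 -8*x^7 dx = -256;  ∫_0^2 -8*x^6 dx = -1024/7;
    ∫_0^2 4*x^5 dx = 128/3;  ∫_0^2 13*x^4 dx = 416/5;  ∫_0^2 16*x^3 dx = 64;
    ∫_0^2 10*x^2 dx = 80/3;  ∫_0^2 4*x dx = 8;  ∫_0^2 1 dx = 2.
  Sum: 2048/9 − 256 − 1024/7 + 128/3 + 416/5 + 64 + 80/3 + 8 + 2 = 16318/315.
  ∫_0^2 u'(x)^2 dx = ∫_0^2 (64*x^6 - 96*x^5 - 60*x^4 + 40*x^3 + 60*x^2 + 24*x + 4) dx. Term by term:
    ∫_0^2 64*x^6 dx = 8192/7;  ∫_0^2 -96*x^5 dx = -1024;  ∫_0^2 -60*x^4 dx = -384;
    ∫_0^2 40*x^3 dx = 160;  ∫_0^2 60*x^2 dx = 160;  ∫_0^2 24*x dx = 48;
    ∫_0^2 4 dx = 8.
  Sum: 8192/7 − 1024 − 384 + 160 + 160 + 48 + 8 = 968/7.
Adding: ||u||_{H^1}^2 = 16318/315 + 968/7 = 8554/45.


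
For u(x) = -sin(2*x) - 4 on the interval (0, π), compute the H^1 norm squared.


||u||_{H^1(0,π)}^2 = 37*π/2

u'(x) = -2*cos(2*x).
Expand u² and (u')² and integrate term by term on (0, π), using: for integers n ≥ 1, ∫_0^π sin²(nx) dx = ∫_0^π cos²(nx) dx = π/2; for n ≠ n', ∫_0^π sin(nx)sin(n'x) dx = ∫_0^π cos(nx)cos(n'x) dx = 0; and by product-to-sum, ∫_0^π sin(nx)cos(n'x) dx = ½∫_0^π [sin((n+n')x) + sin((n−n')x)] dx, which is 0 when n+n' is even and 2n/(n²−n'²) when n+n' is odd (it need not vanish on (0, π)). For the constant mode: ∫_0^π 1 dx = π, ∫_0^π cos(nx) dx = 0, ∫_0^π sin(nx) dx = (1−(−1)^n)/n.
  u² squared terms: (-4)²·∫1 dx = 16·π = 16*π;  (-1)²·∫sin(2x)² dx = 1·π/2 = π/2.
  u² cross terms: 2·(-4)·(-1)·∫1·sin(2x) dx = 8·(0) = 0.
  So ∫_0^π u² dx = 16*π + π/2 + 0 = 33*π/2.
  (u')² squared terms: (-2)²·∫cos(2x)² dx = 4·π/2 = 2*π.
  So ∫_0^π (u')² dx = 2*π.
||u||_{H^1}^2 = (33*π/2) + (2*π) = 37*π/2.


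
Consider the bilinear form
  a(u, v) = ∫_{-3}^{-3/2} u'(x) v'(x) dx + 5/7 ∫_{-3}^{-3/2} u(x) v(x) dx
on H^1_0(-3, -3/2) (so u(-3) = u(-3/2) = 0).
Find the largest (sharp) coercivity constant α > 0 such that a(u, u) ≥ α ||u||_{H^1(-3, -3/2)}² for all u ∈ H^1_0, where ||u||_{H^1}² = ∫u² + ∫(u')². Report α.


α = (45 + 28*π^2)/(7*(9 + 4*π^2))

Coercivity of a(·,·) on H^1_0(-3, -3/2) means a(u, u) ≥ α ||u||_{H^1}² for every u ∈ H^1_0.
The interval has length L = 3/2, and Poincaré/coercivity depend only on L. Here a(u, u) = ∫(u')² + (5/7)·∫u².
Here 0 < c = 5/7 < 1. The condition a(u,u) ≥ α||u||_{H^1}² reads (1−α)∫(u')² ≥ (α−c)∫u². Any admissible α is ≤ 1 (rapidly oscillating u have ∫u²/∫(u')² → 0), and α = 1 would force 0 ≥ (1−c)∫u², impossible since c < 1; so 1−α > 0. By the sharp Poincaré inequality on H^1_0 of an interval of length L, ∫(u')² ≥ (π/L)²∫u² with equality for the first sine mode sin(π(x−x₀)/L) (x₀ the left endpoint), so the inequality holds for all u iff (1−α)(π/L)² ≥ α − c, i.e. α ≤ ((π/L)² + c)/((π/L)² + 1) = (1 + c(L/π)²)/(1 + (L/π)²). With (π/L)² = 4*π^2/9 and c = 5/7, the largest admissible constant is α = ((π/L)² + c)/((π/L)² + 1).
Simplifying, α = (45 + 28*π^2)/(7*(9 + 4*π^2)).


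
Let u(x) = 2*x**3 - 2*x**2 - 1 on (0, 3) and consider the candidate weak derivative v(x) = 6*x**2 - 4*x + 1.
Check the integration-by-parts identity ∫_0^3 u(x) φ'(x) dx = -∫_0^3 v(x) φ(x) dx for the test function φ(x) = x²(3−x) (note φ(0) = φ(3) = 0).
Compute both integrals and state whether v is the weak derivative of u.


LHS = -486/5, RHS = -2079/20. No, v is not the weak derivative of u.

u(x) = 2*x**3 - 2*x**2 - 1, classical derivative u'(x) = 6*x**2 - 4*x.
φ(x) = x²(3−x), so φ'(x) = 3*x*(2 - x).
Note φ(0) = φ(3) = 0, so the boundary term u·φ vanishes.
LHS = ∫_0^3 u(x) φ'(x) dx = ∫_0^3 (-6*x^5 + 18*x^4 - 12*x^3 + 3*x^2 - 6*x) dx. Term by term:
  ∫_0^3 -6*x^5 dx = -729;  ∫_0^3 18*x^4 dx = 4374/5;  ∫_0^3 -12*x^3 dx = -243;
  ∫_0^3 3*x^2 dx = 27;  ∫_0^3 -6*x dx = -27.
Sum: -729 + 4374/5 − 243 + 27 − 27 = -486/5.
So LHS = -486/5.
∫_0^3 v(x) φ(x) dx = ∫_0^3 (-6*x^5 + 22*x^4 - 13*x^3 + 3*x^2) dx. Term by term:
  ∫_0^3 -6*x^5 dx = -729;  ∫_0^3 22*x^4 dx = 5346/5;  ∫_0^3 -13*x^3 dx = -1053/4;
  ∫_0^3 3*x^2 dx = 27.
Sum: -729 + 5346/5 − 1053/4 + 27 = 2079/20.
So RHS = -∫_0^3 v(x) φ(x) dx = -2079/20.
LHS − RHS = 27/4 ≠ 0, so the identity fails.
(For a valid weak derivative the identity must hold for EVERY test function, in particular this one. The failure shows v is NOT the weak derivative of u.)
Correct weak derivative would be u'(x) = 6*x**2 - 4*x.


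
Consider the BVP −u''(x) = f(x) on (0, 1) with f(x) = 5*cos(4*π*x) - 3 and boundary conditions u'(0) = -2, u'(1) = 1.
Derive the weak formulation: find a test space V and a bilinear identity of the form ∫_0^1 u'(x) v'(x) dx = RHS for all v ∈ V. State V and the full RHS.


V = H^1(0, 1) (v unrestricted at boundary; u is determined up to an additive constant); weak form: ∫_0^1 u'v' dx = ∫_0^1 (5*cos(4*π*x) - 3) v dx + v(1) + 2·v(0) for all v ∈ V.

Multiply both sides by a test function v and integrate from 0 to 1:
  ∫_0^1 −u''(x) v(x) dx = ∫_0^1 f(x) v(x) dx.
Integrate the LHS by parts once:
  ∫_0^1 −u'' v dx = −[u'(x) v(x)]_0^1 + ∫_0^1 u'(x) v'(x) dx.
Thus ∫_0^1 u'(x) v'(x) dx = ∫_0^1 f(x) v(x) dx + [u'(x) v(x)]_0^1.
Choose V so that boundary terms are either known or forced to vanish.
u has inhomogeneous Neumann u'(0) = -2, u'(1) = 1. [u' v]_0^1 = (1)·v(1) − (-2)·v(0) = v(1) + 2·v(0). Take V = H^1(0, 1); boundary term becomes part of RHS.
Weak formulation: find u (satisfying any essential BC) such that ∫_0^1 u'(x) v'(x) dx = ∫_0^1 f v dx + v(1) + 2·v(0) for all v ∈ V (Neumann data are natural BCs: they enter the RHS as boundary terms).
Substituting f(x) = 5*cos(4*π*x) - 3, the right-hand side is ∫_0^1 (5*cos(4*π*x) - 3) v dx + v(1) + 2·v(0).
Compatibility check (pure Neumann): taking v ≡ 1 ∈ V gives 0 = ∫_0^1 f dx + (1) − (-2), i.e. ∫_0^1 f dx must equal u'(0) − u'(1) = -3. Indeed ∫_0^1 (5*cos(4*π*x) - 3) dx = -3, so the data are compatible. The solution is then unique only up to an additive constant (fix it e.g. by requiring ∫_0^1 u dx = 0).


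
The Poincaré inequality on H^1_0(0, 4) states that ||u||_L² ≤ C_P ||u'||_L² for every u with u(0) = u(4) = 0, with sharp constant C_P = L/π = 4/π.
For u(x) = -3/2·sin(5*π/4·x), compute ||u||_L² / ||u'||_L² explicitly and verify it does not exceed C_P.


||u||_L² / ||u'||_L² = 4/(5*π) < C_P = 4/π.

u(x) = -3/2·sin(5*π/4·x), so u'(x) = -15*π*cos(5*π*x/4)/8.
Writing u(x) = A·sin(kπx/L) with A = -3/2 and k = 5, use ∫_0^L sin²(kπx/L) dx = L/2 and ∫_0^L cos²(kπx/L) dx = L/2.
u² = 9/4·sin²(5*π/4·x) and (u')² = 225*π^2/64·cos²(5*π/4·x), and each of sin², cos² integrates to L/2 = 2 over (0, 4).
∫_0^4 u² dx = 9/2, so ||u||_L² = 3*sqrt(2)/2.
∫_0^4 (u')² dx = 225*π^2/32, so ||u'||_L² = 15*sqrt(2)*π/8.
Ratio ||u||_L² / ||u'||_L² = 4/(5*π).
Sharp Poincaré constant on H^1_0(0, 4) is C_P = L/π = 4/π, achieved by sin(π/4·x).
This is the k = 5 harmonic; the ratio L/(kπ) is strictly less than C_P = L/π, consistent with the sharp inequality ||u||_L² ≤ C_P ||u'||_L².


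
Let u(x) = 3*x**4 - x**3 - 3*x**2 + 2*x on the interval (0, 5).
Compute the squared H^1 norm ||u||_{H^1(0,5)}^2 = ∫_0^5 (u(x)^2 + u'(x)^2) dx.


||u||_{H^1}^2 = 240897605/84

The H^1 norm (squared) on an interval (0, L) is
  ||u||_{H^1}^2 = ∫_0^L u(x)^2 dx + ∫_0^L u'(x)^2 dx.
Compute u'(x) = 12*x**3 - 3*x**2 - 6*x + 2.
Then u(x)^2 = 9*x**8 - 6*x**7 - 17*x**6 + 18*x**5 + 5*x**4 - 12*x**3 + 4*x**2 and u'(x)^2 = 144*x**6 - 72*x**5 - 135*x**4 + 84*x**3 + 24*x**2 - 24*x + 4.
Integrate each monomial from 0 to 5 using ∫_0^5 c·x^n dx = c·5^(n+1)/(n+1):
  ∫_0^5 u(x)^2 dx = ∫_0^5 (9*x^8 - 6*x^7 - 17*x^6 + 18*x^5 + 5*x^4 - 12*x^3 + 4*x^2) dx. Term by term:
    ∫_0^5 9*x^8 dx = 1953125;  ∫_0^5 -6*x^7 dx = -1171875/4;  ∫_0^5 -17*x^6 dx = -1328125/7;
    ∫_0^5 18*x^5 dx = 46875;  ∫_0^5 5*x^4 dx = 3125;  ∫_0^5 -12*x^3 dx = -1875;
    ∫_0^5 4*x^2 dx = 500/3.
  Sum: 1953125 − 1171875/4 − 1328125/7 + 46875 + 3125 − 1875 + 500/3 = 127572125/84.
  ∫_0^5 u'(x)^2 dx = ∫_0^5 (144*x^6 - 72*x^5 - 135*x^4 + 84*x^3 + 24*x^2 - 24*x + 4) dx. Term by term:
    ∫_0^5 144*x^6 dx = 11250000/7;  ∫_0^5 -72*x^5 dx = -187500;  ∫_0^5 -135*x^4 dx = -84375;
    ∫_0^5 84*x^3 dx = 13125;  ∫_0^5 24*x^2 dx = 1000;  ∫_0^5 -24*x dx = -300;
    ∫_0^5 4 dx = 20.
  Sum: 11250000/7 − 187500 − 84375 + 13125 + 1000 − 300 + 20 = 9443790/7.
Adding: ||u||_{H^1}^2 = 127572125/84 + 9443790/7 = 240897605/84.


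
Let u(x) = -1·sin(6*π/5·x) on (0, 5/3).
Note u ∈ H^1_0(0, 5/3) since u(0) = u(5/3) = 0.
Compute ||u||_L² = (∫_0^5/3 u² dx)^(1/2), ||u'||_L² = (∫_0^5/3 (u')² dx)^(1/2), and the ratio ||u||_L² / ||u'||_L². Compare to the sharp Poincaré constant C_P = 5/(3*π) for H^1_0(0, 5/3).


||u||_L² / ||u'||_L² = 5/(6*π) < C_P = 5/(3*π).

u(x) = -1·sin(6*π/5·x), so u'(x) = -6*π*cos(6*π*x/5)/5.
Writing u(x) = A·sin(kπx/L) with A = -1 and k = 2, use ∫_0^L sin²(kπx/L) dx = L/2 and ∫_0^L cos²(kπx/L) dx = L/2.
u² = 1·sin²(6*π/5·x) and (u')² = 36*π^2/25·cos²(6*π/5·x), and each of sin², cos² integrates to L/2 = 5/6 over (0, 5/3).
∫_0^5/3 u² dx = 5/6, so ||u||_L² = sqrt(30)/6.
∫_0^5/3 (u')² dx = 6*π^2/5, so ||u'||_L² = sqrt(30)*π/5.
Ratio ||u||_L² / ||u'||_L² = 5/(6*π).
Sharp Poincaré constant on H^1_0(0, 5/3) is C_P = L/π = 5/(3*π), achieved by sin(3*π/5·x).
This is the k = 2 harmonic; the ratio L/(kπ) is strictly less than C_P = L/π, consistent with the sharp inequality ||u||_L² ≤ C_P ||u'||_L².


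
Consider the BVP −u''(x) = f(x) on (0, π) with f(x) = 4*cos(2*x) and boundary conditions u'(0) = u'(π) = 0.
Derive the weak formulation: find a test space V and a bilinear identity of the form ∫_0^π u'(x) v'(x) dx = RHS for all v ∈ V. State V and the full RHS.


V = H^1(0, π) (no boundary constraint on v; u is determined up to an additive constant); weak form: ∫_0^π u'v' dx = ∫_0^π (4*cos(2*x)) v dx for all v ∈ V.

Multiply both sides by a test function v and integrate from 0 to π:
  ∫_0^π −u''(x) v(x) dx = ∫_0^π f(x) v(x) dx.
Integrate the LHS by parts once:
  ∫_0^π −u'' v dx = −[u'(x) v(x)]_0^π + ∫_0^π u'(x) v'(x) dx.
Thus ∫_0^π u'(x) v'(x) dx = ∫_0^π f(x) v(x) dx + [u'(x) v(x)]_0^π.
Choose V so that boundary terms are either known or forced to vanish.
u has homogeneous Neumann: u'(0) = u'(π) = 0. So [u' v]_0^π = 0·v(π) − 0·v(0) = 0 for any v; take V = H^1(0, π).
Weak formulation: find u (satisfying any essential BC) such that ∫_0^π u'(x) v'(x) dx = ∫_0^π f v dx for all v ∈ V (homogeneous Neumann, so boundary terms vanish).
Substituting f(x) = 4*cos(2*x), the right-hand side is ∫_0^π (4*cos(2*x)) v dx.
Compatibility check (pure Neumann): taking v ≡ 1 ∈ V gives 0 = ∫_0^π f dx + (0) − (0), i.e. ∫_0^π f dx must equal u'(0) − u'(π) = 0. Indeed ∫_0^π (4*cos(2*x)) dx = 0, so the data are compatible. The solution is then unique only up to an additive constant (fix it e.g. by requiring ∫_0^π u dx = 0).


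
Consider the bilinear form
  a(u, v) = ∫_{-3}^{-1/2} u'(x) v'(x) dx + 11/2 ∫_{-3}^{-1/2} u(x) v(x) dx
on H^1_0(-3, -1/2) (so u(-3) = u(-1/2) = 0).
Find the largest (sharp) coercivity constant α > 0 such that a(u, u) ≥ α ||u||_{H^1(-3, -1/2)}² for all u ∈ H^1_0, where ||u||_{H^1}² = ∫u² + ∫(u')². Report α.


α = 1

Coercivity of a(·,·) on H^1_0(-3, -1/2) means a(u, u) ≥ α ||u||_{H^1}² for every u ∈ H^1_0.
The interval has length L = 5/2, and Poincaré/coercivity depend only on L. Here a(u, u) = ∫(u')² + (11/2)·∫u².
Here c = 11/2 ≥ 1, so a(u,u) = ∫(u')² + c∫u² ≥ ∫(u')² + ∫u² = ||u||_{H^1}², i.e. α = 1 works. No larger α is possible: a(u,u) ≥ α||u||_{H^1}² means (1−α)∫(u')² ≥ (α−c)∫u², and for the modes u_n = sin(nπ(x−x₀)/L) (x₀ the left endpoint) one has ∫u_n²/∫(u_n')² = (L/(nπ))² → 0, so a(u_n,u_n)/||u_n||_{H^1}² → 1. Hence the optimal constant is α = 1.
Therefore α = 1.


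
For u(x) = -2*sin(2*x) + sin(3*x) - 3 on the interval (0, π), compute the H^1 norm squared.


||u||_{H^1(0,π)}^2 = -4 + 24*π

u'(x) = -4*cos(2*x) + 3*cos(3*x).
Expand u² and (u')² and integrate term by term on (0, π), using: for integers n ≥ 1, ∫_0^π sin²(nx) dx = ∫_0^π cos²(nx) dx = π/2; for n ≠ n', ∫_0^π sin(nx)sin(n'x) dx = ∫_0^π cos(nx)cos(n'x) dx = 0; and by product-to-sum, ∫_0^π sin(nx)cos(n'x) dx = ½∫_0^π [sin((n+n')x) + sin((n−n')x)] dx, which is 0 when n+n' is even and 2n/(n²−n'²) when n+n' is odd (it need not vanish on (0, π)). For the constant mode: ∫_0^π 1 dx = π, ∫_0^π cos(nx) dx = 0, ∫_0^π sin(nx) dx = (1−(−1)^n)/n.
  u² squared terms: (-3)²·∫1 dx = 9·π = 9*π;  (-2)²·∫sin(2x)² dx = 4·π/2 = 2*π;  (1)²·∫sin(3x)² dx = 1·π/2 = π/2.
  u² cross terms: 2·(-3)·(-2)·∫1·sin(2x) dx = 12·(0) = 0;  2·(-3)·(1)·∫1·sin(3x) dx = -6·(2/3) = -4;  2·(-2)·(1)·∫sin(2x)·sin(3x) dx = -4·(0) = 0.
  So ∫_0^π u² dx = 9*π + 2*π + π/2 + 0 − 4 + 0 = -4 + 23*π/2.
  (u')² squared terms: (-4)²·∫cos(2x)² dx = 16·π/2 = 8*π;  (3)²·∫cos(3x)² dx = 9·π/2 = 9*π/2.
  (u')² cross terms: 2·(-4)·(3)·∫cos(2x)·cos(3x) dx = -24·(0) = 0.
  So ∫_0^π (u')² dx = 8*π + 9*π/2 + 0 = 25*π/2.
||u||_{H^1}^2 = (-4 + 23*π/2) + (25*π/2) = -4 + 24*π.


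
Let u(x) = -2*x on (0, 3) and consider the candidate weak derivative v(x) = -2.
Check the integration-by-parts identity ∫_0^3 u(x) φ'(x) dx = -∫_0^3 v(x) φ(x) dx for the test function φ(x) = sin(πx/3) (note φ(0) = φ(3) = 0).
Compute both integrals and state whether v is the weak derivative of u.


LHS = 12/π, RHS = 12/π. Yes, v = u' weakly.

u(x) = -2*x, classical derivative u'(x) = -2.
φ(x) = sin(πx/3), so φ'(x) = π*cos(π*x/3)/3.
Note φ(0) = φ(3) = 0, so the boundary term u·φ vanishes.
LHS = ∫_0^3 u(x) φ'(x) dx = ∫_0^3 (-2*π*x*cos(π*x/3)/3) dx. Term by term:
  ∫_0^3 -2*π*x*cos(π*x/3)/3 dx = 12/π.
So LHS = 12/π.
∫_0^3 v(x) φ(x) dx = ∫_0^3 (-2*sin(π*x/3)) dx. Term by term:
  ∫_0^3 -2*sin(π*x/3) dx = -12/π.
So RHS = -∫_0^3 v(x) φ(x) dx = 12/π.
LHS = RHS, so the identity holds for this test φ.
Moreover u is smooth here and v(x) = u'(x) = -2 pointwise, so the identity holds for every test function. Hence v is the weak derivative of u.


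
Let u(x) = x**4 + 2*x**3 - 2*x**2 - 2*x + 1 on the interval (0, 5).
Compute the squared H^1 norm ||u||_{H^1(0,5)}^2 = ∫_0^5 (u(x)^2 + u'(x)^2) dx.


||u||_{H^1}^2 = 85379425/126

The H^1 norm (squared) on an interval (0, L) is
  ||u||_{H^1}^2 = ∫_0^L u(x)^2 dx + ∫_0^L u'(x)^2 dx.
Compute u'(x) = 4*x**3 + 6*x**2 - 4*x - 2.
Then u(x)^2 = x**8 + 4*x**7 - 12*x**5 - 2*x**4 + 12*x**3 - 4*x + 1 and u'(x)^2 = 16*x**6 + 48*x**5 + 4*x**4 - 64*x**3 - 8*x**2 + 16*x + 4.
Integrate each monomial from 0 to 5 using ∫_0^5 c·x^n dx = c·5^(n+1)/(n+1):
  ∫_0^5 u(x)^2 dx = ∫_0^5 (x^8 + 4*x^7 - 12*x^5 - 2*x^4 + 12*x^3 - 4*x + 1) dx. Term by term:
    ∫_0^5 x^8 dx = 1953125/9;  ∫_0^5 4*x^7 dx = 390625/2;  ∫_0^5 -12*x^5 dx = -31250;
    ∫_0^5 -2*x^4 dx = -1250;  ∫_0^5 12*x^3 dx = 1875;  ∫_0^5 -4*x dx = -50;
    ∫_0^5 1 dx = 5.
  Sum: 1953125/9 + 390625/2 − 31250 − 1250 + 1875 − 50 + 5 = 6869815/18.
  ∫_0^5 u'(x)^2 dx = ∫_0^5 (16*x^6 + 48*x^5 + 4*x^4 - 64*x^3 - 8*x^2 + 16*x + 4) dx. Term by term:
    ∫_0^5 16*x^6 dx = 1250000/7;  ∫_0^5 48*x^5 dx = 125000;  ∫_0^5 4*x^4 dx = 2500;
    ∫_0^5 -64*x^3 dx = -10000;  ∫_0^5 -8*x^2 dx = -1000/3;  ∫_0^5 16*x dx = 200;
    ∫_0^5 4 dx = 20.
  Sum: 1250000/7 + 125000 + 2500 − 10000 − 1000/3 + 200 + 20 = 6215120/21.
Adding: ||u||_{H^1}^2 = 6869815/18 + 6215120/21 = 85379425/126.


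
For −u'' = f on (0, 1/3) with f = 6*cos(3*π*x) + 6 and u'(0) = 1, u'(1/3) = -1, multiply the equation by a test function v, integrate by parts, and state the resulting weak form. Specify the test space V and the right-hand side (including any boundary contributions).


V = H^1(0, 1/3) (v unrestricted at boundary; u is determined up to an additive constant); weak form: ∫_0^1/3 u'v' dx = ∫_0^1/3 (6*cos(3*π*x) + 6) v dx − v(1/3) − v(0) for all v ∈ V.

Multiply both sides by a test function v and integrate from 0 to 1/3:
  ∫_0^1/3 −u''(x) v(x) dx = ∫_0^1/3 f(x) v(x) dx.
Integrate the LHS by parts once:
  ∫_0^1/3 −u'' v dx = −[u'(x) v(x)]_0^1/3 + ∫_0^1/3 u'(x) v'(x) dx.
Thus ∫_0^1/3 u'(x) v'(x) dx = ∫_0^1/3 f(x) v(x) dx + [u'(x) v(x)]_0^1/3.
Choose V so that boundary terms are either known or forced to vanish.
u has inhomogeneous Neumann u'(0) = 1, u'(1/3) = -1. [u' v]_0^1/3 = (-1)·v(1/3) − (1)·v(0) = − v(1/3) − v(0). Take V = H^1(0, 1/3); boundary term becomes part of RHS.
Weak formulation: find u (satisfying any essential BC) such that ∫_0^1/3 u'(x) v'(x) dx = ∫_0^1/3 f v dx − v(1/3) − v(0) for all v ∈ V (Neumann data are natural BCs: they enter the RHS as boundary terms).
Substituting f(x) = 6*cos(3*π*x) + 6, the right-hand side is ∫_0^1/3 (6*cos(3*π*x) + 6) v dx − v(1/3) − v(0).
Compatibility check (pure Neumann): taking v ≡ 1 ∈ V gives 0 = ∫_0^1/3 f dx + (-1) − (1), i.e. ∫_0^1/3 f dx must equal u'(0) − u'(1/3) = 2. Indeed ∫_0^1/3 (6*cos(3*π*x) + 6) dx = 2, so the data are compatible. The solution is then unique only up to an additive constant (fix it e.g. by requiring ∫_0^1/3 u dx = 0).


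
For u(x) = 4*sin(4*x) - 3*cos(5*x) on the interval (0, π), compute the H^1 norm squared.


||u||_{H^1(0,π)}^2 = 1664/3 + 253*π

u'(x) = 15*sin(5*x) + 16*cos(4*x).
Expand u² and (u')² and integrate term by term on (0, π), using: for integers n ≥ 1, ∫_0^π sin²(nx) dx = ∫_0^π cos²(nx) dx = π/2; for n ≠ n', ∫_0^π sin(nx)sin(n'x) dx = ∫_0^π cos(nx)cos(n'x) dx = 0; and by product-to-sum, ∫_0^π sin(nx)cos(n'x) dx = ½∫_0^π [sin((n+n')x) + sin((n−n')x)] dx, which is 0 when n+n' is even and 2n/(n²−n'²) when n+n' is odd (it need not vanish on (0, π)).
  u² squared terms: (-3)²·∫cos(5x)² dx = 9·π/2 = 9*π/2;  (4)²·∫sin(4x)² dx = 16·π/2 = 8*π.
  u² cross terms: 2·(-3)·(4)·∫cos(5x)·sin(4x) dx = -24·(-8/9) = 64/3.
  So ∫_0^π u² dx = 9*π/2 + 8*π + 64/3 = 64/3 + 25*π/2.
  (u')² squared terms: (15)²·∫sin(5x)² dx = 225·π/2 = 225*π/2;  (16)²·∫cos(4x)² dx = 256·π/2 = 128*π.
  (u')² cross terms: 2·(15)·(16)·∫sin(5x)·cos(4x) dx = 480·(10/9) = 1600/3.
  So ∫_0^π (u')² dx = 225*π/2 + 128*π + 1600/3 = 1600/3 + 481*π/2.
||u||_{H^1}^2 = (64/3 + 25*π/2) + (1600/3 + 481*π/2) = 1664/3 + 253*π.


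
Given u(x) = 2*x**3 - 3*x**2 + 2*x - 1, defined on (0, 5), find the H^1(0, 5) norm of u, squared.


||u||_{H^1}^2 = 742550/21

The H^1 norm (squared) on an interval (0, L) is
  ||u||_{H^1}^2 = ∫_0^L u(x)^2 dx + ∫_0^L u'(x)^2 dx.
Compute u'(x) = 6*x**2 - 6*x + 2.
Then u(x)^2 = 4*x**6 - 12*x**5 + 17*x**4 - 16*x**3 + 10*x**2 - 4*x + 1 and u'(x)^2 = 36*x**4 - 72*x**3 + 60*x**2 - 24*x + 4.
Integrate each monomial from 0 to 5 using ∫_0^5 c·x^n dx = c·5^(n+1)/(n+1):
  ∫_0^5 u(x)^2 dx = ∫_0^5 (4*x^6 - 12*x^5 + 17*x^4 - 16*x^3 + 10*x^2 - 4*x + 1) dx. Term by term:
    ∫_0^5 4*x^6 dx = 312500/7;  ∫_0^5 -12*x^5 dx = -31250;  ∫_0^5 17*x^4 dx = 10625;
    ∫_0^5 -16*x^3 dx = -2500;  ∫_0^5 10*x^2 dx = 1250/3;  ∫_0^5 -4*x dx = -50;
    ∫_0^5 1 dx = 5.
  Sum: 312500/7 − 31250 + 10625 − 2500 + 1250/3 − 50 + 5 = 459680/21.
  ∫_0^5 u'(x)^2 dx = ∫_0^5 (36*x^4 - 72*x^3 + 60*x^2 - 24*x + 4) dx. Term by term:
    ∫_0^5 36*x^4 dx = 22500;  ∫_0^5 -72*x^3 dx = -11250;  ∫_0^5 60*x^2 dx = 2500;
    ∫_0^5 -24*x dx = -300;  ∫_0^5 4 dx = 20.
  Sum: 22500 − 11250 + 2500 − 300 + 20 = 13470.
Adding: ||u||_{H^1}^2 = 459680/21 + 13470 = 742550/21.


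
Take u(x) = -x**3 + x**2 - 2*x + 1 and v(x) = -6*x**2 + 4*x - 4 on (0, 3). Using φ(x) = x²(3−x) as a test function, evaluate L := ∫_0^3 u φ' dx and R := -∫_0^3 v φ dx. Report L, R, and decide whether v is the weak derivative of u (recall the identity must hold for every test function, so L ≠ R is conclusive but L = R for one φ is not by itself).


LHS = 621/10, RHS = 621/5. No, v is not the weak derivative of u.

u(x) = -x**3 + x**2 - 2*x + 1, classical derivative u'(x) = -3*x**2 + 2*x - 2.
φ(x) = x²(3−x), so φ'(x) = 3*x*(2 - x).
Note φ(0) = φ(3) = 0, so the boundary term u·φ vanishes.
LHS = ∫_0^3 u(x) φ'(x) dx = ∫_0^3 (3*x^5 - 9*x^4 + 12*x^3 - 15*x^2 + 6*x) dx. Term by term:
  ∫_0^3 3*x^5 dx = 729/2;  ∫_0^3 -9*x^4 dx = -2187/5;  ∫_0^3 12*x^3 dx = 243;
  ∫_0^3 -15*x^2 dx = -135;  ∫_0^3 6*x dx = 27.
Sum: 729/2 − 2187/5 + 243 − 135 + 27 = 621/10.
So LHS = 621/10.
∫_0^3 v(x) φ(x) dx = ∫_0^3 (6*x^5 - 22*x^4 + 16*x^3 - 12*x^2) dx. Term by term:
  ∫_0^3 6*x^5 dx = 729;  ∫_0^3 -22*x^4 dx = -5346/5;  ∫_0^3 16*x^3 dx = 324;
  ∫_0^3 -12*x^2 dx = -108.
Sum: 729 − 5346/5 + 324 − 108 = -621/5.
So RHS = -∫_0^3 v(x) φ(x) dx = 621/5.
LHS − RHS = -621/10 ≠ 0, so the identity fails.
(For a valid weak derivative the identity must hold for EVERY test function, in particular this one. The failure shows v is NOT the weak derivative of u.)
Correct weak derivative would be u'(x) = -3*x**2 + 2*x - 2.


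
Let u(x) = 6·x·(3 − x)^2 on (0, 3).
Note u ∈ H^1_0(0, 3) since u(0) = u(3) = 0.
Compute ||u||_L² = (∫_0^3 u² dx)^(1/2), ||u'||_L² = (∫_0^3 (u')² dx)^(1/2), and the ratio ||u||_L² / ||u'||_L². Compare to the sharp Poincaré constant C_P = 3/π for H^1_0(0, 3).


||u||_L² / ||u'||_L² = 3*sqrt(14)/14 < C_P = 3/π.

u(x) = 6·x·(3 − x)^2, so u'(x) = 18*(x - 3)*(x - 1).
u(x) = 6·x·(3 − x)^2 vanishes at x = 0 and x = 3, so u ∈ H^1_0(0, 3). Differentiate via the product rule and integrate the resulting polynomials term by term.
  ∫_0^3 u² dx = ∫_0^3 (36*x^6 - 432*x^5 + 1944*x^4 - 3888*x^3 + 2916*x^2) dx. Term by term:
    ∫_0^3 36*x^6 dx = 78732/7;  ∫_0^3 -432*x^5 dx = -52488;  ∫_0^3 1944*x^4 dx = 472392/5;
    ∫_0^3 -3888*x^3 dx = -78732;  ∫_0^3 2916*x^2 dx = 26244.
  Sum: 78732/7 − 52488 + 472392/5 − 78732 + 26244 = 26244/35.
  ∫_0^3 (u')² dx = ∫_0^3 (324*x^4 - 2592*x^3 + 7128*x^2 - 7776*x + 2916) dx. Term by term:
    ∫_0^3 324*x^4 dx = 78732/5;  ∫_0^3 -2592*x^3 dx = -52488;  ∫_0^3 7128*x^2 dx = 64152;
    ∫_0^3 -7776*x dx = -34992;  ∫_0^3 2916 dx = 8748.
  Sum: 78732/5 − 52488 + 64152 − 34992 + 8748 = 5832/5.
∫_0^3 u² dx = 26244/35, so ||u||_L² = 162*sqrt(35)/35.
∫_0^3 (u')² dx = 5832/5, so ||u'||_L² = 54*sqrt(10)/5.
Ratio ||u||_L² / ||u'||_L² = 3*sqrt(14)/14.
Sharp Poincaré constant on H^1_0(0, 3) is C_P = L/π = 3/π, achieved by sin(π/3·x).
A polynomial bump cannot attain the sharp Poincaré constant (only the first sine eigenfunction does), so the ratio is strictly less than C_P, consistent with ||u||_L² ≤ C_P ||u'||_L².


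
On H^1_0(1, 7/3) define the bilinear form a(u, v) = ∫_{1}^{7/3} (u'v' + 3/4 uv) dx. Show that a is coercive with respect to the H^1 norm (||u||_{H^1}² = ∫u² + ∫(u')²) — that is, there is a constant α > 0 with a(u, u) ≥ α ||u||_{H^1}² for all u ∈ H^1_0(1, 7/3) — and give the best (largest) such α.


α = 3*(4 + 3*π^2)/(16 + 9*π^2)

Coercivity of a(·,·) on H^1_0(1, 7/3) means a(u, u) ≥ α ||u||_{H^1}² for every u ∈ H^1_0.
The interval has length L = 4/3, and Poincaré/coercivity depend only on L. Here a(u, u) = ∫(u')² + (3/4)·∫u².
Here 0 < c = 3/4 < 1. The condition a(u,u) ≥ α||u||_{H^1}² reads (1−α)∫(u')² ≥ (α−c)∫u². Any admissible α is ≤ 1 (rapidly oscillating u have ∫u²/∫(u')² → 0), and α = 1 would force 0 ≥ (1−c)∫u², impossible since c < 1; so 1−α > 0. By the sharp Poincaré inequality on H^1_0 of an interval of length L, ∫(u')² ≥ (π/L)²∫u² with equality for the first sine mode sin(π(x−x₀)/L) (x₀ the left endpoint), so the inequality holds for all u iff (1−α)(π/L)² ≥ α − c, i.e. α ≤ ((π/L)² + c)/((π/L)² + 1) = (1 + c(L/π)²)/(1 + (L/π)²). With (π/L)² = 9*π^2/16 and c = 3/4, the largest admissible constant is α = ((π/L)² + c)/((π/L)² + 1).
Simplifying, α = 3*(4 + 3*π^2)/(16 + 9*π^2).


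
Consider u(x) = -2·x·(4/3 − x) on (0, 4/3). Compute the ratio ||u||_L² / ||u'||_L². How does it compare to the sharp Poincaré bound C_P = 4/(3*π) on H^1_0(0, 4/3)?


||u||_L² / ||u'||_L² = 2*sqrt(10)/15 < C_P = 4/(3*π).

u(x) = -2·x·(4/3 − x), so u'(x) = 4*x - 8/3.
u(x) = -2·x·(4/3 − x) vanishes at x = 0 and x = 4/3, so u ∈ H^1_0(0, 4/3). Differentiate via the product rule and integrate the resulting polynomials term by term.
  ∫_0^4/3 u² dx = ∫_0^4/3 (4*x^4 - 32*x^3/3 + 64*x^2/9) dx. Term by term:
    ∫_0^4/3 4*x^4 dx = 4096/1215;  ∫_0^4/3 -32*x^3/3 dx = -2048/243;  ∫_0^4/3 64*x^2/9 dx = 4096/729.
  Sum: 4096/1215 − 2048/243 + 4096/729 = 2048/3645.
  ∫_0^4/3 (u')² dx = ∫_0^4/3 (16*x^2 - 64*x/3 + 64/9) dx. Term by term:
    ∫_0^4/3 16*x^2 dx = 1024/81;  ∫_0^4/3 -64*x/3 dx = -512/27;  ∫_0^4/3 64/9 dx = 256/27.
  Sum: 1024/81 − 512/27 + 256/27 = 256/81.
∫_0^4/3 u² dx = 2048/3645, so ||u||_L² = 32*sqrt(10)/135.
∫_0^4/3 (u')² dx = 256/81, so ||u'||_L² = 16/9.
Ratio ||u||_L² / ||u'||_L² = 2*sqrt(10)/15.
Sharp Poincaré constant on H^1_0(0, 4/3) is C_P = L/π = 4/(3*π), achieved by sin(3*π/4·x).
A polynomial bump cannot attain the sharp Poincaré constant (only the first sine eigenfunction does), so the ratio is strictly less than C_P, consistent with ||u||_L² ≤ C_P ||u'||_L².


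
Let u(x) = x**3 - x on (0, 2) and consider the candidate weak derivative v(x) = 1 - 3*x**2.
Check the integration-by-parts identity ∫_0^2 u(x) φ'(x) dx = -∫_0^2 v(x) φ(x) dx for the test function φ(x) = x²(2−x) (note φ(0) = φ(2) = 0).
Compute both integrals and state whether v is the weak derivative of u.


LHS = -76/15, RHS = 76/15. No, v is not the weak derivative of u.

u(x) = x**3 - x, classical derivative u'(x) = 3*x**2 - 1.
φ(x) = x²(2−x), so φ'(x) = x*(4 - 3*x).
Note φ(0) = φ(2) = 0, so the boundary term u·φ vanishes.
LHS = ∫_0^2 u(x) φ'(x) dx = ∫_0^2 (-3*x^5 + 4*x^4 + 3*x^3 - 4*x^2) dx. Term by term:
  ∫_0^2 -3*x^5 dx = -32;  ∫_0^2 4*x^4 dx = 128/5;  ∫_0^2 3*x^3 dx = 12;
  ∫_0^2 -4*x^2 dx = -32/3.
Sum: -32 + 128/5 + 12 − 32/3 = -76/15.
So LHS = -76/15.
∫_0^2 v(x) φ(x) dx = ∫_0^2 (3*x^5 - 6*x^4 - x^3 + 2*x^2) dx. Term by term:
  ∫_0^2 3*x^5 dx = 32;  ∫_0^2 -6*x^4 dx = -192/5;  ∫_0^2 -x^3 dx = -4;
  ∫_0^2 2*x^2 dx = 16/3.
Sum: 32 − 192/5 − 4 + 16/3 = -76/15.
So RHS = -∫_0^2 v(x) φ(x) dx = 76/15.
LHS − RHS = -152/15 ≠ 0, so the identity fails.
(For a valid weak derivative the identity must hold for EVERY test function, in particular this one. The failure shows v is NOT the weak derivative of u.)
Correct weak derivative would be u'(x) = 3*x**2 - 1.


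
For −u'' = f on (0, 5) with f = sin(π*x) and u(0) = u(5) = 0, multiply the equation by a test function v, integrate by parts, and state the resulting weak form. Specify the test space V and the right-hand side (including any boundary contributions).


V = H^1_0(0, 5) (so v(0) = v(5) = 0); weak form: ∫_0^5 u'v' dx = ∫_0^5 (sin(π*x)) v dx for all v ∈ V.

Multiply both sides by a test function v and integrate from 0 to 5:
  ∫_0^5 −u''(x) v(x) dx = ∫_0^5 f(x) v(x) dx.
Integrate the LHS by parts once:
  ∫_0^5 −u'' v dx = −[u'(x) v(x)]_0^5 + ∫_0^5 u'(x) v'(x) dx.
Thus ∫_0^5 u'(x) v'(x) dx = ∫_0^5 f(x) v(x) dx + [u'(x) v(x)]_0^5.
Choose V so that boundary terms are either known or forced to vanish.
u is Dirichlet: u(0) = u(5) = 0. Let V = H^1_0(0, 5); then v(0) = v(5) = 0, and [u' v]_0^5 = 0.
Weak formulation: find u (satisfying any essential BC) such that ∫_0^5 u'(x) v'(x) dx = ∫_0^5 f v dx for all v ∈ V.
Substituting f(x) = sin(π*x), the right-hand side is ∫_0^5 (sin(π*x)) v dx.


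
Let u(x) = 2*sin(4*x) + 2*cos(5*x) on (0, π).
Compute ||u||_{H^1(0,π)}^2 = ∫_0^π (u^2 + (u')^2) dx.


||u||_{H^1(0,π)}^2 = -1664/9 + 86*π

u'(x) = -10*sin(5*x) + 8*cos(4*x).
Expand u² and (u')² and integrate term by term on (0, π), using: for integers n ≥ 1, ∫_0^π sin²(nx) dx = ∫_0^π cos²(nx) dx = π/2; for n ≠ n', ∫_0^π sin(nx)sin(n'x) dx = ∫_0^π cos(nx)cos(n'x) dx = 0; and by product-to-sum, ∫_0^π sin(nx)cos(n'x) dx = ½∫_0^π [sin((n+n')x) + sin((n−n')x)] dx, which is 0 when n+n' is even and 2n/(n²−n'²) when n+n' is odd (it need not vanish on (0, π)).
  u² squared terms: (2)²·∫cos(5x)² dx = 4·π/2 = 2*π;  (2)²·∫sin(4x)² dx = 4·π/2 = 2*π.
  u² cross terms: 2·(2)·(2)·∫cos(5x)·sin(4x) dx = 8·(-8/9) = -64/9.
  So ∫_0^π u² dx = 2*π + 2*π − 64/9 = -64/9 + 4*π.
  (u')² squared terms: (-10)²·∫sin(5x)² dx = 100·π/2 = 50*π;  (8)²·∫cos(4x)² dx = 64·π/2 = 32*π.
  (u')² cross terms: 2·(-10)·(8)·∫sin(5x)·cos(4x) dx = -160·(10/9) = -1600/9.
  So ∫_0^π (u')² dx = 50*π + 32*π − 1600/9 = -1600/9 + 82*π.
||u||_{H^1}^2 = (-64/9 + 4*π) + (-1600/9 + 82*π) = -1664/9 + 86*π.


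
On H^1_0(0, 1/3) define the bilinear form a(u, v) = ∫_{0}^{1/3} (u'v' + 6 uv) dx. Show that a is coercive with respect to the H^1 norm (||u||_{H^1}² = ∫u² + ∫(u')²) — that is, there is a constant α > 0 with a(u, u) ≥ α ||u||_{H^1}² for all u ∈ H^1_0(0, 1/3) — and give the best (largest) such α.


α = 1

Coercivity of a(·,·) on H^1_0(0, 1/3) means a(u, u) ≥ α ||u||_{H^1}² for every u ∈ H^1_0.
The interval has length L = 1/3, and Poincaré/coercivity depend only on L. Here a(u, u) = ∫(u')² + (6)·∫u².
Here c = 6 ≥ 1, so a(u,u) = ∫(u')² + c∫u² ≥ ∫(u')² + ∫u² = ||u||_{H^1}², i.e. α = 1 works. No larger α is possible: a(u,u) ≥ α||u||_{H^1}² means (1−α)∫(u')² ≥ (α−c)∫u², and for the modes u_n = sin(nπ(x−x₀)/L) (x₀ the left endpoint) one has ∫u_n²/∫(u_n')² = (L/(nπ))² → 0, so a(u_n,u_n)/||u_n||_{H^1}² → 1. Hence the optimal constant is α = 1.
Therefore α = 1.


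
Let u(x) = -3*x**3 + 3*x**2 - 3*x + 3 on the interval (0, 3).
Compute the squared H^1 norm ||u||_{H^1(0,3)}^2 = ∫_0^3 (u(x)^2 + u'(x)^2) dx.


||u||_{H^1}^2 = 133758/35

The H^1 norm (squared) on an interval (0, L) is
  ||u||_{H^1}^2 = ∫_0^L u(x)^2 dx + ∫_0^L u'(x)^2 dx.
Compute u'(x) = -9*x**2 + 6*x - 3.
Then u(x)^2 = 9*x**6 - 18*x**5 + 27*x**4 - 36*x**3 + 27*x**2 - 18*x + 9 and u'(x)^2 = 81*x**4 - 108*x**3 + 90*x**2 - 36*x + 9.
Integrate each monomial from 0 to 3 using ∫_0^3 c·x^n dx = c·3^(n+1)/(n+1):
  ∫_0^3 u(x)^2 dx = ∫_0^3 (9*x^6 - 18*x^5 + 27*x^4 - 36*x^3 + 27*x^2 - 18*x + 9) dx. Term by term:
    ∫_0^3 9*x^6 dx = 19683/7;  ∫_0^3 -18*x^5 dx = -2187;  ∫_0^3 27*x^4 dx = 6561/5;
    ∫_0^3 -36*x^3 dx = -729;  ∫_0^3 27*x^2 dx = 243;  ∫_0^3 -18*x dx = -81;
    ∫_0^3 9 dx = 27.
  Sum: 19683/7 − 2187 + 6561/5 − 729 + 243 − 81 + 27 = 48897/35.
  ∫_0^3 u'(x)^2 dx = ∫_0^3 (81*x^4 - 108*x^3 + 90*x^2 - 36*x + 9) dx. Term by term:
    ∫_0^3 81*x^4 dx = 19683/5;  ∫_0^3 -108*x^3 dx = -2187;  ∫_0^3 90*x^2 dx = 810;
    ∫_0^3 -36*x dx = -162;  ∫_0^3 9 dx = 27.
  Sum: 19683/5 − 2187 + 810 − 162 + 27 = 12123/5.
Adding: ||u||_{H^1}^2 = 48897/35 + 12123/5 = 133758/35.


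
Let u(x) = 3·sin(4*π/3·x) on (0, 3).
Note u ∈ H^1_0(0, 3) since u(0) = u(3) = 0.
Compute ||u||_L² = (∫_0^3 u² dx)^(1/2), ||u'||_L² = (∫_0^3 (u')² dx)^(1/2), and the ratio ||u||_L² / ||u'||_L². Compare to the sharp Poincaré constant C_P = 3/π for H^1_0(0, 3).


||u||_L² / ||u'||_L² = 3/(4*π) < C_P = 3/π.

u(x) = 3·sin(4*π/3·x), so u'(x) = 4*π*cos(4*π*x/3).
Writing u(x) = A·sin(kπx/L) with A = 3 and k = 4, use ∫_0^L sin²(kπx/L) dx = L/2 and ∫_0^L cos²(kπx/L) dx = L/2.
u² = 9·sin²(4*π/3·x) and (u')² = 16*π^2·cos²(4*π/3·x), and each of sin², cos² integrates to L/2 = 3/2 over (0, 3).
∫_0^3 u² dx = 27/2, so ||u||_L² = 3*sqrt(6)/2.
∫_0^3 (u')² dx = 24*π^2, so ||u'||_L² = 2*sqrt(6)*π.
Ratio ||u||_L² / ||u'||_L² = 3/(4*π).
Sharp Poincaré constant on H^1_0(0, 3) is C_P = L/π = 3/π, achieved by sin(π/3·x).
This is the k = 4 harmonic; the ratio L/(kπ) is strictly less than C_P = L/π, consistent with the sharp inequality ||u||_L² ≤ C_P ||u'||_L².
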